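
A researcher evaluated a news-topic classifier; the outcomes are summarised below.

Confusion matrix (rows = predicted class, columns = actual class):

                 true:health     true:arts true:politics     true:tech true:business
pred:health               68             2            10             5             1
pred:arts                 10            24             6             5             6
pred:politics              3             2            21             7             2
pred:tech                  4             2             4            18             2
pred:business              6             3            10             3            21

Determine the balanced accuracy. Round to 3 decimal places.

Balanced accuracy = mean of per-class recall.
  health: recall = 68/91 = 0.7473
  arts: recall = 24/33 = 0.7273
  politics: recall = 21/51 = 0.4118
  tech: recall = 18/38 = 0.4737
  business: recall = 21/32 = 0.6563
Mean = (0.7473 + 0.7273 + 0.4118 + 0.4737 + 0.6563) / 5 = 0.603

0.603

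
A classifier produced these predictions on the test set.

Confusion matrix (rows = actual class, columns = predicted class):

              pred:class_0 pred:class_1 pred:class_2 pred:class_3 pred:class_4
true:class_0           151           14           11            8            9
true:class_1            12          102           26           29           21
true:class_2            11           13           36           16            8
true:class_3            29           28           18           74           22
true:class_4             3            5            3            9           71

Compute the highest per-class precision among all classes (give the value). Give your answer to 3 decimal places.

Per-class precision (TP/(TP+FP)):
  class_0: TP=151, FP=12+11+29+3=55 → 151/206 = 0.7330
  class_1: TP=102, FP=14+13+28+5=60 → 102/162 = 0.6296
  class_2: TP=36, FP=11+26+18+3=58 → 36/94 = 0.3830
  class_3: TP=74, FP=8+29+16+9=62 → 74/136 = 0.5441
  class_4: TP=71, FP=9+21+8+22=60 → 71/131 = 0.5420
Highest is class 'class_0' with precision = 0.733.

0.733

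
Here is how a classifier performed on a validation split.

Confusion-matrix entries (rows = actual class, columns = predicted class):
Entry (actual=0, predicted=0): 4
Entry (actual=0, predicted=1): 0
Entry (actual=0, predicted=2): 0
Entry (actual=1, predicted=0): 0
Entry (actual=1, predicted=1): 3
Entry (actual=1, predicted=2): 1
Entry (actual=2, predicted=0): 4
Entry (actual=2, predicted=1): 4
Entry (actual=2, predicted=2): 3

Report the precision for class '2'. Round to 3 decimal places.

precision = TP/(TP+FP).
2: TP=3, FP=0+1=1 → 3/4 = 0.7500

0.750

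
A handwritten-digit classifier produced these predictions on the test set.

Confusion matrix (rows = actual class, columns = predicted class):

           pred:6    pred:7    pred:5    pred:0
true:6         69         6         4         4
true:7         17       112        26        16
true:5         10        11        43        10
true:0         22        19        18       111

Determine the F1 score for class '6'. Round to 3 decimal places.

0.687

Take TP from the diagonal, FP from the rest of the '6' prediction marginal, FN from the rest of the '6' actual marginal.
F1 score = 2·TP/(2·TP+FP+FN).
6: TP=69, FP=17+10+22=49, FN=6+4+4=14 → 138/201 = 0.6866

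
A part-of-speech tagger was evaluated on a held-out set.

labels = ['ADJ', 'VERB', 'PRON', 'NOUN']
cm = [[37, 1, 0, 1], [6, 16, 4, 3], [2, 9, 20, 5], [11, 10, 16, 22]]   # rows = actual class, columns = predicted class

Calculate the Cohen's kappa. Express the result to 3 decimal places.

0.448

Observed agreement pₒ = trace/N = 95/163 = 0.5828
Expected agreement pₑ = Σ (rowᵢ·colᵢ)/N² = (39·56 + 29·36 + 36·40 + 59·31)/163² = 0.2445
κ = (pₒ − pₑ)/(1 − pₑ) = (0.5828 − 0.2445)/(1 − 0.2445) = 0.448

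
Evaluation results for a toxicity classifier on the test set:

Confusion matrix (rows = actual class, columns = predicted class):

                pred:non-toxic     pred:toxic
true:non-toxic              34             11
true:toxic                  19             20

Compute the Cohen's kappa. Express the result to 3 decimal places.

0.272

Observed agreement pₒ = trace/N = 54/84 = 0.6429
Expected agreement pₑ = Σ (rowᵢ·colᵢ)/N² = (45·53 + 39·31)/84² = 0.5094
κ = (pₒ − pₑ)/(1 − pₑ) = (0.6429 − 0.5094)/(1 − 0.5094) = 0.272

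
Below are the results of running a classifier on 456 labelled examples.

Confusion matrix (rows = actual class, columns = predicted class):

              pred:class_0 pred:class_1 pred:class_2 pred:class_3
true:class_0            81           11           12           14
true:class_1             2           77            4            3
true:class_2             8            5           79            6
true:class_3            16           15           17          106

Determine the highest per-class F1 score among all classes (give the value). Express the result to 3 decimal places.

0.794

Per-class F1 score (2·TP/(2·TP+FP+FN)):
  class_0: TP=81, FP=2+8+16=26, FN=11+12+14=37 → 162/225 = 0.7200
  class_1: TP=77, FP=11+5+15=31, FN=2+4+3=9 → 154/194 = 0.7938
  class_2: TP=79, FP=12+4+17=33, FN=8+5+6=19 → 158/210 = 0.7524
  class_3: TP=106, FP=14+3+6=23, FN=16+15+17=48 → 212/283 = 0.7491
Highest is class 'class_1' with F1 score = 0.794.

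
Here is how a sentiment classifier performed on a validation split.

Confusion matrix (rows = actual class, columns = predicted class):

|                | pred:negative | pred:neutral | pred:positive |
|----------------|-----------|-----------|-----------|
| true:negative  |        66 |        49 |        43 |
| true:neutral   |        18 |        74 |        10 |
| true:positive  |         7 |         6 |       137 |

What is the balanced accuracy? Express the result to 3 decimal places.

0.686

Balanced accuracy = mean of per-class recall.
  negative: recall = 66/158 = 0.4177
  neutral: recall = 74/102 = 0.7255
  positive: recall = 137/150 = 0.9133
Mean = (0.4177 + 0.7255 + 0.9133) / 3 = 0.686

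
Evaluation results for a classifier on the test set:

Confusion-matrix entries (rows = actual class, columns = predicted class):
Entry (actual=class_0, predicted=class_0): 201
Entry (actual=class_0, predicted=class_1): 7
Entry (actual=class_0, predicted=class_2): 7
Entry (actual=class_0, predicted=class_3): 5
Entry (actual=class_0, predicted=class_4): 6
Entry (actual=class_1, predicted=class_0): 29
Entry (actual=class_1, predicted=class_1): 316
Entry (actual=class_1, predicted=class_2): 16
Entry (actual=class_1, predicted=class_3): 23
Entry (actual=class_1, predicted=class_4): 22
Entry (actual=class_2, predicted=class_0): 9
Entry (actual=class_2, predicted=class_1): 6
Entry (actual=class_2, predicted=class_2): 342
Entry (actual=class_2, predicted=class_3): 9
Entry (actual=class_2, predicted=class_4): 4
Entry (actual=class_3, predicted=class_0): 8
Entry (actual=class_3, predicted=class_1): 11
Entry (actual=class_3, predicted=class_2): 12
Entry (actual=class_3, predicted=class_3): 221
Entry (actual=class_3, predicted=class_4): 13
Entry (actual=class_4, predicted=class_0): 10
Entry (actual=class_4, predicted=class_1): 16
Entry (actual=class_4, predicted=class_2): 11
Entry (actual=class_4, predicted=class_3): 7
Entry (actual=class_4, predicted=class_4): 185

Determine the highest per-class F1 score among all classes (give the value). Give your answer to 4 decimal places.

0.9024

Per-class F1 score (2·TP/(2·TP+FP+FN)):
  class_0: TP=201, FP=29+9+8+10=56, FN=7+7+5+6=25 → 402/483 = 0.83230
  class_1: TP=316, FP=7+6+11+16=40, FN=29+16+23+22=90 → 632/762 = 0.82940
  class_2: TP=342, FP=7+16+12+11=46, FN=9+6+9+4=28 → 684/758 = 0.90237
  class_3: TP=221, FP=5+23+9+7=44, FN=8+11+12+13=44 → 442/530 = 0.83396
  class_4: TP=185, FP=6+22+4+13=45, FN=10+16+11+7=44 → 370/459 = 0.80610
Highest is class 'class_2' with F1 score = 0.9024.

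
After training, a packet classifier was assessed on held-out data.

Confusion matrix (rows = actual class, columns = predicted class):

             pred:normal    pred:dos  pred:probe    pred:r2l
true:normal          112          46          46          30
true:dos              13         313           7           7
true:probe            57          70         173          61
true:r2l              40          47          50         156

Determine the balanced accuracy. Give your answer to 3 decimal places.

Balanced accuracy = mean of per-class recall.
  normal: recall = 112/234 = 0.4786
  dos: recall = 313/340 = 0.9206
  probe: recall = 173/361 = 0.4792
  r2l: recall = 156/293 = 0.5324
Mean = (0.4786 + 0.9206 + 0.4792 + 0.5324) / 4 = 0.603

0.603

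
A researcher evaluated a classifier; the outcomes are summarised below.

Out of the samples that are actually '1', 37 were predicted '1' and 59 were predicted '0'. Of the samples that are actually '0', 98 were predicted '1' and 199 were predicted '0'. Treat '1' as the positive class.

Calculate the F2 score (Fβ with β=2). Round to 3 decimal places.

Fβ = (1+β²)·TP / ((1+β²)·TP + β²·FN + FP), with β²=4
= 5·37 / (5·37 + 4·59 + 98) = 0.356

0.356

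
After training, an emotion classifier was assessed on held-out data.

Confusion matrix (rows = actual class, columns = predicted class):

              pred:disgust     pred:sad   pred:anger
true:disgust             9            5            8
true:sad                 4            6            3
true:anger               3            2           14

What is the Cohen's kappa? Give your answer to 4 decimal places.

Observed agreement pₒ = trace/N = 29/54 = 0.53704
Expected agreement pₑ = Σ (rowᵢ·colᵢ)/N² = (22·16 + 13·13 + 19·25)/54² = 0.34156
κ = (pₒ − pₑ)/(1 − pₑ) = (0.53704 − 0.34156)/(1 − 0.34156) = 0.2969

0.2969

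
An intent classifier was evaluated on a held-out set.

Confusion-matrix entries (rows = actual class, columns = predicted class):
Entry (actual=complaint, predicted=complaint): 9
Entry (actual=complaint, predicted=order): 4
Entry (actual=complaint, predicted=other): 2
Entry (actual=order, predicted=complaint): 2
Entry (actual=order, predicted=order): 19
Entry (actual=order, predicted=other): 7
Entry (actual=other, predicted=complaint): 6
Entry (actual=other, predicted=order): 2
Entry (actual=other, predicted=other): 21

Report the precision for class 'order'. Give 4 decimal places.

Take TP from the diagonal, FP from the rest of the 'order' prediction marginal, FN from the rest of the 'order' actual marginal.
precision = TP/(TP+FP).
order: TP=19, FP=4+2=6 → 19/25 = 0.76000

0.7600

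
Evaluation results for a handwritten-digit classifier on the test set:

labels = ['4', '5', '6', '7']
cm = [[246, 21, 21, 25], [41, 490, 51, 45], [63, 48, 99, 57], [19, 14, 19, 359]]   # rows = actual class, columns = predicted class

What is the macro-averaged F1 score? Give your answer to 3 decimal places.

0.693

Per-class F1 score (2·TP/(2·TP+FP+FN)):
  4: TP=246, FP=41+63+19=123, FN=21+21+25=67 → 492/682 = 0.7214
  5: TP=490, FP=21+48+14=83, FN=41+51+45=137 → 980/1200 = 0.8167
  6: TP=99, FP=21+51+19=91, FN=63+48+57=168 → 198/457 = 0.4333
  7: TP=359, FP=25+45+57=127, FN=19+14+19=52 → 718/897 = 0.8004
Macro-F1 score = mean = (0.7214 + 0.8167 + 0.4333 + 0.8004) / 4 = 0.693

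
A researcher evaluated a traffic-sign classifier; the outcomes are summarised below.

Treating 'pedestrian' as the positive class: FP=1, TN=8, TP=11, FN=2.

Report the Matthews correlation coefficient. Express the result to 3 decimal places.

0.726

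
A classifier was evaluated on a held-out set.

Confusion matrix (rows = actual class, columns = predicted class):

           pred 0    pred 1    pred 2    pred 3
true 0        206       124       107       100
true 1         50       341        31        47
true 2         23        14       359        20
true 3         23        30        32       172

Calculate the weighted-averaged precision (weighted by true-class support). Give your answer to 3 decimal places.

0.651

Per-class precision (TP/(TP+FP)):
  0: TP=206, FP=50+23+23=96 → 206/302 = 0.6821
  1: TP=341, FP=124+14+30=168 → 341/509 = 0.6699
  2: TP=359, FP=107+31+32=170 → 359/529 = 0.6786
  3: TP=172, FP=100+47+20=167 → 172/339 = 0.5074
Weighted-precision = Σ (supportᵢ/N)·precisionᵢ with N=1679: (537/1679)·0.6821 + (469/1679)·0.6699 + (416/1679)·0.6786 + (257/1679)·0.5074 = 0.651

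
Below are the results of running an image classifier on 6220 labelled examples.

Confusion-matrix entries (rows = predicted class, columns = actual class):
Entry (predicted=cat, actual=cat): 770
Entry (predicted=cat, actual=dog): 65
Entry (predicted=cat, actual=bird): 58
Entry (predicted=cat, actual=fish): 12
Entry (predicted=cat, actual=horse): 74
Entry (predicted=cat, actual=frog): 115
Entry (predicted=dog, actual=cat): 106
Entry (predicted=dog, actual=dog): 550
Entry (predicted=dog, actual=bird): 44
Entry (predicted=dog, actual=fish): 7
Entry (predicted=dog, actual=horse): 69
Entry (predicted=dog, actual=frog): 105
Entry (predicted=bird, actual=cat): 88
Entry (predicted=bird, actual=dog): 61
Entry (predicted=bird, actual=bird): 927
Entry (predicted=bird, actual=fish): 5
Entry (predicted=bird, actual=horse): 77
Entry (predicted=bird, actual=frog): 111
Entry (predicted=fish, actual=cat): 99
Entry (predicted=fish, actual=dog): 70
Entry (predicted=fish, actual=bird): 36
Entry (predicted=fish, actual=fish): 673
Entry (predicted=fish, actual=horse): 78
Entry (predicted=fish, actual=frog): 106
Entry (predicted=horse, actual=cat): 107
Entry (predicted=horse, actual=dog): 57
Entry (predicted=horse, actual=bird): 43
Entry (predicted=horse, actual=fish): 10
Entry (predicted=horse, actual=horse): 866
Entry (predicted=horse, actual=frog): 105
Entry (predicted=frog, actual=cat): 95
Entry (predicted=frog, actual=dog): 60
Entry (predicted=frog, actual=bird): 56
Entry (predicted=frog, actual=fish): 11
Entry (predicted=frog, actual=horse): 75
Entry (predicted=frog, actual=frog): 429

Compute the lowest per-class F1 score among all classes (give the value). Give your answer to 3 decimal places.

Per-class F1 score (2·TP/(2·TP+FP+FN)):
  cat: TP=770, FP=65+58+12+74+115=324, FN=106+88+99+107+95=495 → 1540/2359 = 0.6528
  dog: TP=550, FP=106+44+7+69+105=331, FN=65+61+70+57+60=313 → 1100/1744 = 0.6307
  bird: TP=927, FP=88+61+5+77+111=342, FN=58+44+36+43+56=237 → 1854/2433 = 0.7620
  fish: TP=673, FP=99+70+36+78+106=389, FN=12+7+5+10+11=45 → 1346/1780 = 0.7562
  horse: TP=866, FP=107+57+43+10+105=322, FN=74+69+77+78+75=373 → 1732/2427 = 0.7136
  frog: TP=429, FP=95+60+56+11+75=297, FN=115+105+111+106+105=542 → 858/1697 = 0.5056
Lowest is class 'frog' with F1 score = 0.506.

0.506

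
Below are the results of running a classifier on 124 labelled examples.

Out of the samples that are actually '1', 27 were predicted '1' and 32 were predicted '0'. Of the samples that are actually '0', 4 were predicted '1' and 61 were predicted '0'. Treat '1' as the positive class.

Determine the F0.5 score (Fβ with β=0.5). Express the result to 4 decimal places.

0.7377

Fβ = (1+β²)·TP / ((1+β²)·TP + β²·FN + FP), with β²=1/4
= 1.25·27 / (1.25·27 + 0.25·32 + 4) = 0.7377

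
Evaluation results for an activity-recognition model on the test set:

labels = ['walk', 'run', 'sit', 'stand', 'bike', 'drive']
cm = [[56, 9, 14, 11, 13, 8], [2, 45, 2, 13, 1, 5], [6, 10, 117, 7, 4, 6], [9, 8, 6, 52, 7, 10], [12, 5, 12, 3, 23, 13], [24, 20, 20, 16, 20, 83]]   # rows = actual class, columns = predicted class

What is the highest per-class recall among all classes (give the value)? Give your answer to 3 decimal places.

Per-class recall (TP/(TP+FN)):
  walk: TP=56, FN=9+14+11+13+8=55 → 56/111 = 0.5045
  run: TP=45, FN=2+2+13+1+5=23 → 45/68 = 0.6618
  sit: TP=117, FN=6+10+7+4+6=33 → 117/150 = 0.7800
  stand: TP=52, FN=9+8+6+7+10=40 → 52/92 = 0.5652
  bike: TP=23, FN=12+5+12+3+13=45 → 23/68 = 0.3382
  drive: TP=83, FN=24+20+20+16+20=100 → 83/183 = 0.4536
Highest is class 'sit' with recall = 0.780.

0.780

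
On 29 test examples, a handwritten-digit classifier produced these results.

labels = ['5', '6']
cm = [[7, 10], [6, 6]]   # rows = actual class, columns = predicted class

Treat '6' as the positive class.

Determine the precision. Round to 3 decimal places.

0.375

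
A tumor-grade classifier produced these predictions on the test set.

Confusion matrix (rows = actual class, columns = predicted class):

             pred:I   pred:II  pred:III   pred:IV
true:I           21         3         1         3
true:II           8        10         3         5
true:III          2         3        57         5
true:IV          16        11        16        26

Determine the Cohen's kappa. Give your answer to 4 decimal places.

0.4495

Observed agreement pₒ = trace/N = 114/190 = 0.60000
Expected agreement pₑ = Σ (rowᵢ·colᵢ)/N² = (28·47 + 26·27 + 67·77 + 69·39)/190² = 0.27335
κ = (pₒ − pₑ)/(1 − pₑ) = (0.60000 − 0.27335)/(1 − 0.27335) = 0.4495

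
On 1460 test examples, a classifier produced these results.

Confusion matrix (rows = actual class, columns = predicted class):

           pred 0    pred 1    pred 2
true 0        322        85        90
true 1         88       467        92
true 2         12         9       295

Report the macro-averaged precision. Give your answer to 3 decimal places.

Per-class precision (TP/(TP+FP)):
  0: TP=322, FP=88+12=100 → 322/422 = 0.7630
  1: TP=467, FP=85+9=94 → 467/561 = 0.8324
  2: TP=295, FP=90+92=182 → 295/477 = 0.6184
Macro-precision = mean = (0.7630 + 0.8324 + 0.6184) / 3 = 0.738

0.738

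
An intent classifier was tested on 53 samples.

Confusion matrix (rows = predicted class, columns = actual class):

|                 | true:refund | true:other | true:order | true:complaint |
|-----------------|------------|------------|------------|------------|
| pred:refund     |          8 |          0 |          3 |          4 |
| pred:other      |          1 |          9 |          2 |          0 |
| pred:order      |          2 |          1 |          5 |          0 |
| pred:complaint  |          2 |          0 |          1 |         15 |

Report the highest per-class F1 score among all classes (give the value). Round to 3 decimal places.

0.818

Per-class F1 score (2·TP/(2·TP+FP+FN)):
  refund: TP=8, FP=0+3+4=7, FN=1+2+2=5 → 16/28 = 0.5714
  other: TP=9, FP=1+2+0=3, FN=0+1+0=1 → 18/22 = 0.8182
  order: TP=5, FP=2+1+0=3, FN=3+2+1=6 → 10/19 = 0.5263
  complaint: TP=15, FP=2+0+1=3, FN=4+0+0=4 → 30/37 = 0.8108
Highest is class 'other' with F1 score = 0.818.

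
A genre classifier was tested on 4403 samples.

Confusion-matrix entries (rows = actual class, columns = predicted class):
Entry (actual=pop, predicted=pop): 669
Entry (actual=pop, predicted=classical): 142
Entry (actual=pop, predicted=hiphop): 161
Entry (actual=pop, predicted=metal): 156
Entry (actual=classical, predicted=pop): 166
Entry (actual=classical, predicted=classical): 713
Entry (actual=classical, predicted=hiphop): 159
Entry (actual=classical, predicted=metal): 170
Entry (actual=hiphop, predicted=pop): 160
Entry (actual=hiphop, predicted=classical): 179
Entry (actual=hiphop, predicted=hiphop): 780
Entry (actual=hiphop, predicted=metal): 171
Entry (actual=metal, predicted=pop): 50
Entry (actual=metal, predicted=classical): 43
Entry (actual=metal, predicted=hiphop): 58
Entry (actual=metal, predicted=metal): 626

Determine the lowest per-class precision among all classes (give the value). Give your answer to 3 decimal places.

0.557

Per-class precision (TP/(TP+FP)):
  pop: TP=669, FP=166+160+50=376 → 669/1045 = 0.6402
  classical: TP=713, FP=142+179+43=364 → 713/1077 = 0.6620
  hiphop: TP=780, FP=161+159+58=378 → 780/1158 = 0.6736
  metal: TP=626, FP=156+170+171=497 → 626/1123 = 0.5574
Lowest is class 'metal' with precision = 0.557.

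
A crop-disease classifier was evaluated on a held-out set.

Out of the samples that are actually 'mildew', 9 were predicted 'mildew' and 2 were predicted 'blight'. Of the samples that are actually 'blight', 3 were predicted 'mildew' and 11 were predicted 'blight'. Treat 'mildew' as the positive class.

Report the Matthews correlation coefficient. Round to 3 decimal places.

MCC = (TP·TN − FP·FN) / √((TP+FP)(TP+FN)(TN+FP)(TN+FN))
Numerator = 9·11 − 3·2 = 93
Denominator = √(12·11·14·13) = √24024 = 154.9968
MCC = 93 / 154.9968 = 0.600

0.600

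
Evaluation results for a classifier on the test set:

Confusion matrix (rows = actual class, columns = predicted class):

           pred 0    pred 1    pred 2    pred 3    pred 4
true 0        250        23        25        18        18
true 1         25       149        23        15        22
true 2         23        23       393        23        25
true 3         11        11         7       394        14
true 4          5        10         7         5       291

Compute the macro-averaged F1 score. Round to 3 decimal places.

0.800

Per-class F1 score (2·TP/(2·TP+FP+FN)):
  0: TP=250, FP=25+23+11+5=64, FN=23+25+18+18=84 → 500/648 = 0.7716
  1: TP=149, FP=23+23+11+10=67, FN=25+23+15+22=85 → 298/450 = 0.6622
  2: TP=393, FP=25+23+7+7=62, FN=23+23+23+25=94 → 786/942 = 0.8344
  3: TP=394, FP=18+15+23+5=61, FN=11+11+7+14=43 → 788/892 = 0.8834
  4: TP=291, FP=18+22+25+14=79, FN=5+10+7+5=27 → 582/688 = 0.8459
Macro-F1 score = mean = (0.7716 + 0.6622 + 0.8344 + 0.8834 + 0.8459) / 5 = 0.800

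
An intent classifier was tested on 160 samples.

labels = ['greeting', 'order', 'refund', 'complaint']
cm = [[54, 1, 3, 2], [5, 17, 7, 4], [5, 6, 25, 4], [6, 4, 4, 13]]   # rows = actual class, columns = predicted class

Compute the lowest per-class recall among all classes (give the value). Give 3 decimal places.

Per-class recall (TP/(TP+FN)):
  greeting: TP=54, FN=1+3+2=6 → 54/60 = 0.9000
  order: TP=17, FN=5+7+4=16 → 17/33 = 0.5152
  refund: TP=25, FN=5+6+4=15 → 25/40 = 0.6250
  complaint: TP=13, FN=6+4+4=14 → 13/27 = 0.4815
Lowest is class 'complaint' with recall = 0.481.

0.481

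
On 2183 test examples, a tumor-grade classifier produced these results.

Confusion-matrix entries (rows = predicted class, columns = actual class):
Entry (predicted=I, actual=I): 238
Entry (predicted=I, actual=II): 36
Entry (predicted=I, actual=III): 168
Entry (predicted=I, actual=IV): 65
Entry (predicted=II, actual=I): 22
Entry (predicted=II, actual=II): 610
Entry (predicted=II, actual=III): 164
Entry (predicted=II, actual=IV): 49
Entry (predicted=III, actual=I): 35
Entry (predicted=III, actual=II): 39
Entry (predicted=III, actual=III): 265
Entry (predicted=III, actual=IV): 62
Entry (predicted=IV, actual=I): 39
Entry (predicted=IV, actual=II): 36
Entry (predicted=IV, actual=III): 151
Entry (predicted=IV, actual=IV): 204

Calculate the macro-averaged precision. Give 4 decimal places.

0.5816

Per-class precision (TP/(TP+FP)):
  I: TP=238, FP=36+168+65=269 → 238/507 = 0.46943
  II: TP=610, FP=22+164+49=235 → 610/845 = 0.72189
  III: TP=265, FP=35+39+62=136 → 265/401 = 0.66085
  IV: TP=204, FP=39+36+151=226 → 204/430 = 0.47442
Macro-precision = mean = (0.46943 + 0.72189 + 0.66085 + 0.47442) / 4 = 0.5816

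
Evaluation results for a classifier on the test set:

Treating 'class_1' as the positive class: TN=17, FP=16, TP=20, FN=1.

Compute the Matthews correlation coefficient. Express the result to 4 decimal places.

MCC = (TP·TN − FP·FN) / √((TP+FP)(TP+FN)(TN+FP)(TN+FN))
Numerator = 20·17 − 16·1 = 324
Denominator = √(36·21·33·18) = √449064 = 670.1224
MCC = 324 / 670.1224 = 0.4835

0.4835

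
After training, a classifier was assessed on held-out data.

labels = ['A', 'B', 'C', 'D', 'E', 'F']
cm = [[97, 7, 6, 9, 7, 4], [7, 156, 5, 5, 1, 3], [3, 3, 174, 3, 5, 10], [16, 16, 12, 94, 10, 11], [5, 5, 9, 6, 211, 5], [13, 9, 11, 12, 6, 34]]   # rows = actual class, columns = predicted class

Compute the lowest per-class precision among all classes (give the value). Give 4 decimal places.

0.5075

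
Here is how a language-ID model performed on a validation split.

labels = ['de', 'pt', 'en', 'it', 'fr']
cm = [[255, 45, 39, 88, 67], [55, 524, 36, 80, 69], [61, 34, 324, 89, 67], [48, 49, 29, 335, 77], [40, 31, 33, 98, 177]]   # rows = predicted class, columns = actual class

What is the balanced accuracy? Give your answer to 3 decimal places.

Balanced accuracy = mean of per-class recall.
  de: recall = 255/459 = 0.5556
  pt: recall = 524/683 = 0.7672
  en: recall = 324/461 = 0.7028
  it: recall = 335/690 = 0.4855
  fr: recall = 177/457 = 0.3873
Mean = (0.5556 + 0.7672 + 0.7028 + 0.4855 + 0.3873) / 5 = 0.580

0.580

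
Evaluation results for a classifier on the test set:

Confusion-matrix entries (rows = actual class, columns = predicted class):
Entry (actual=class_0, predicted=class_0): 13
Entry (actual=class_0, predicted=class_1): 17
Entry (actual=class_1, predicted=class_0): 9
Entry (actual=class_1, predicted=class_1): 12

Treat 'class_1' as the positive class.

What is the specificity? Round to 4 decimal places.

0.4333

Specificity = TN/(TN+FP) = 13/(13+17) = 0.4333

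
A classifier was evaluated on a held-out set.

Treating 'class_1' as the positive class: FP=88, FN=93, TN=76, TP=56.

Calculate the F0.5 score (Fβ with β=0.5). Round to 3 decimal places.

Fβ = (1+β²)·TP / ((1+β²)·TP + β²·FN + FP), with β²=1/4
= 1.25·56 / (1.25·56 + 0.25·93 + 88) = 0.386

0.386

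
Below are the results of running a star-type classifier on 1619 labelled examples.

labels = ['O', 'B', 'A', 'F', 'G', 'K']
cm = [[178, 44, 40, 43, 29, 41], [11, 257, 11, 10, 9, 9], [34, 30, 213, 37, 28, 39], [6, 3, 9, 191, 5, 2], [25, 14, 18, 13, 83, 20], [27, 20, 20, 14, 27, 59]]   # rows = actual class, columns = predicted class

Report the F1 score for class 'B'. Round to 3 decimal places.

0.761

Treat 'B' as positive and all other classes as negative.
F1 score = 2·TP/(2·TP+FP+FN).
B: TP=257, FP=44+30+3+14+20=111, FN=11+11+10+9+9=50 → 514/675 = 0.7615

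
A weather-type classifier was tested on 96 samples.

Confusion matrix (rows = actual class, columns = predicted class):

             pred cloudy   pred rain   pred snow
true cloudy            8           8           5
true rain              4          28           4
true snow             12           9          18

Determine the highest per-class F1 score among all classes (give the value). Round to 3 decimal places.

Per-class F1 score (2·TP/(2·TP+FP+FN)):
  cloudy: TP=8, FP=4+12=16, FN=8+5=13 → 16/45 = 0.3556
  rain: TP=28, FP=8+9=17, FN=4+4=8 → 56/81 = 0.6914
  snow: TP=18, FP=5+4=9, FN=12+9=21 → 36/66 = 0.5455
Highest is class 'rain' with F1 score = 0.691.

0.691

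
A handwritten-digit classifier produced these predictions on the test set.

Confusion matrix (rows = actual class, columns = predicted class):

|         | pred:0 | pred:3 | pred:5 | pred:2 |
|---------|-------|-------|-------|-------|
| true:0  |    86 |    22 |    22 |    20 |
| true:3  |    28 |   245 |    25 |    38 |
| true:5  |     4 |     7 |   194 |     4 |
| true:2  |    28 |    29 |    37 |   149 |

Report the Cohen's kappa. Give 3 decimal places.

Observed agreement pₒ = trace/N = 674/938 = 0.7186
Expected agreement pₑ = Σ (rowᵢ·colᵢ)/N² = (150·146 + 336·303 + 209·278 + 243·211)/938² = 0.2649
κ = (pₒ − pₑ)/(1 − pₑ) = (0.7186 − 0.2649)/(1 − 0.2649) = 0.617

0.617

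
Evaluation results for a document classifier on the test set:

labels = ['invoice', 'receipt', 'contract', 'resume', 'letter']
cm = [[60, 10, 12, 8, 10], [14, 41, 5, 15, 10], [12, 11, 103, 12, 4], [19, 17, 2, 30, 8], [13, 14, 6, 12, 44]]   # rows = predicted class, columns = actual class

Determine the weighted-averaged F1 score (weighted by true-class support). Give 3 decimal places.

0.561

Per-class F1 score (2·TP/(2·TP+FP+FN)):
  invoice: TP=60, FP=10+12+8+10=40, FN=14+12+19+13=58 → 120/218 = 0.5505
  receipt: TP=41, FP=14+5+15+10=44, FN=10+11+17+14=52 → 82/178 = 0.4607
  contract: TP=103, FP=12+11+12+4=39, FN=12+5+2+6=25 → 206/270 = 0.7630
  resume: TP=30, FP=19+17+2+8=46, FN=8+15+12+12=47 → 60/153 = 0.3922
  letter: TP=44, FP=13+14+6+12=45, FN=10+10+4+8=32 → 88/165 = 0.5333
Weighted-F1 score = Σ (supportᵢ/N)·F1 scoreᵢ with N=492: (118/492)·0.5505 + (93/492)·0.4607 + (128/492)·0.7630 + (77/492)·0.3922 + (76/492)·0.5333 = 0.561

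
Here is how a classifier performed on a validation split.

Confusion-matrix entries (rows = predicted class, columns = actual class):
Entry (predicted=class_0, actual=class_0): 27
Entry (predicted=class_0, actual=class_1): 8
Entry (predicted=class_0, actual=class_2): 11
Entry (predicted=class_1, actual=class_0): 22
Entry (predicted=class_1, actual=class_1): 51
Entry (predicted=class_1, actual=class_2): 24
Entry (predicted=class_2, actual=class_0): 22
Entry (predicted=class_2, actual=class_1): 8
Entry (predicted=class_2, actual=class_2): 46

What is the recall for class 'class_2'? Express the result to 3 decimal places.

One-vs-rest for 'class_2': TP = diagonal; FP = other classes predicted 'class_2'; FN = 'class_2' predicted as other.
recall = TP/(TP+FN).
class_2: TP=46, FN=11+24=35 → 46/81 = 0.5679

0.568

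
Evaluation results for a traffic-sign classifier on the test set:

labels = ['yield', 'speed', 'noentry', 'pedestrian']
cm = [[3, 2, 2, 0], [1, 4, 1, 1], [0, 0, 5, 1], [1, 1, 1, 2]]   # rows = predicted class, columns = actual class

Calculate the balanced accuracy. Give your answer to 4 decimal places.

0.5567

Balanced accuracy = mean of per-class recall.
  yield: recall = 3/5 = 0.60000
  speed: recall = 4/7 = 0.57143
  noentry: recall = 5/9 = 0.55556
  pedestrian: recall = 2/4 = 0.50000
Mean = (0.60000 + 0.57143 + 0.55556 + 0.50000) / 4 = 0.5567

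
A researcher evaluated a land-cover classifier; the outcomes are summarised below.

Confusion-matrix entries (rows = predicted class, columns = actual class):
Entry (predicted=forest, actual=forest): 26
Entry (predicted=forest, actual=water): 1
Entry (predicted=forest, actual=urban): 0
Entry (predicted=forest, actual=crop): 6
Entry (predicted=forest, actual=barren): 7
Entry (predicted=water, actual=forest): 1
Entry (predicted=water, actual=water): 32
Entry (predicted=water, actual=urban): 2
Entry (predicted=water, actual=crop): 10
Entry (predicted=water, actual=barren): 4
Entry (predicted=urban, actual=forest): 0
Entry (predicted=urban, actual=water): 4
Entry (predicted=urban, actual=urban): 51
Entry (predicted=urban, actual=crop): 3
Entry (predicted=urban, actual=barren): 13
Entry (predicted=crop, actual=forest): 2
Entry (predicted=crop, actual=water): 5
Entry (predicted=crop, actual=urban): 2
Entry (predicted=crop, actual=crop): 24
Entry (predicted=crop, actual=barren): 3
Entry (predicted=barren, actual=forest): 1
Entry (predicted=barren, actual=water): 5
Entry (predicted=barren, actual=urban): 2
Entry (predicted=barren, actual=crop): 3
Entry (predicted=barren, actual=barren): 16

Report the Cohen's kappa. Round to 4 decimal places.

0.5808

Observed agreement pₒ = trace/N = 149/223 = 0.66816
Expected agreement pₑ = Σ (rowᵢ·colᵢ)/N² = (30·40 + 47·49 + 57·71 + 46·36 + 43·27)/223² = 0.20847
κ = (pₒ − pₑ)/(1 − pₑ) = (0.66816 − 0.20847)/(1 − 0.20847) = 0.5808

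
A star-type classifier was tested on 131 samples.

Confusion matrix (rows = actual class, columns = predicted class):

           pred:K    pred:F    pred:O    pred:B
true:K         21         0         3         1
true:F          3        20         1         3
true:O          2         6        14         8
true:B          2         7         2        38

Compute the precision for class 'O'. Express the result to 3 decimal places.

0.700

Take TP from the diagonal, FP from the rest of the 'O' prediction marginal, FN from the rest of the 'O' actual marginal.
precision = TP/(TP+FP).
O: TP=14, FP=3+1+2=6 → 14/20 = 0.7000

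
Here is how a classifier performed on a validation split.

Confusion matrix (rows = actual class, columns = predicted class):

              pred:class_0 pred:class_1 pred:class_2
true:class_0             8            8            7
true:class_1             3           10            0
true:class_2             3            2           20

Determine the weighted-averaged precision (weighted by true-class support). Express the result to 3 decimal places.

Per-class precision (TP/(TP+FP)):
  class_0: TP=8, FP=3+3=6 → 8/14 = 0.5714
  class_1: TP=10, FP=8+2=10 → 10/20 = 0.5000
  class_2: TP=20, FP=7+0=7 → 20/27 = 0.7407
Weighted-precision = Σ (supportᵢ/N)·precisionᵢ with N=61: (23/61)·0.5714 + (13/61)·0.5000 + (25/61)·0.7407 = 0.626

0.626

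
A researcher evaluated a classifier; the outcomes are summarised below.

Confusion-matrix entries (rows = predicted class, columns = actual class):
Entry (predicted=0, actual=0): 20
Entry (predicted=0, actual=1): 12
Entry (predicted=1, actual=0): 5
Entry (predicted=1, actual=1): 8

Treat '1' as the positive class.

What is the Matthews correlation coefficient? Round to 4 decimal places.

0.2193

MCC = (TP·TN − FP·FN) / √((TP+FP)(TP+FN)(TN+FP)(TN+FN))
Numerator = 8·20 − 5·12 = 100
Denominator = √(13·20·25·32) = √208000 = 456.0702
MCC = 100 / 456.0702 = 0.2193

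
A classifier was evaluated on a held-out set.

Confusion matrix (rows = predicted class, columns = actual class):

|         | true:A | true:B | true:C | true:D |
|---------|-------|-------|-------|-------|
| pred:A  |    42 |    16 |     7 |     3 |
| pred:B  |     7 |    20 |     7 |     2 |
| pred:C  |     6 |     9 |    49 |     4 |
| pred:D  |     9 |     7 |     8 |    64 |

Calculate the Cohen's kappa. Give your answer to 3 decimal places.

0.559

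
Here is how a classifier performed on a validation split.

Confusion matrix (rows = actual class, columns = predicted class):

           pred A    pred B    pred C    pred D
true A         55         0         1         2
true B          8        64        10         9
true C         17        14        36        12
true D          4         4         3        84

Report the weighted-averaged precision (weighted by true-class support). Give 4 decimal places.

0.7445

Per-class precision (TP/(TP+FP)):
  A: TP=55, FP=8+17+4=29 → 55/84 = 0.65476
  B: TP=64, FP=0+14+4=18 → 64/82 = 0.78049
  C: TP=36, FP=1+10+3=14 → 36/50 = 0.72000
  D: TP=84, FP=2+9+12=23 → 84/107 = 0.78505
Weighted-precision = Σ (supportᵢ/N)·precisionᵢ with N=323: (58/323)·0.65476 + (91/323)·0.78049 + (79/323)·0.72000 + (95/323)·0.78505 = 0.7445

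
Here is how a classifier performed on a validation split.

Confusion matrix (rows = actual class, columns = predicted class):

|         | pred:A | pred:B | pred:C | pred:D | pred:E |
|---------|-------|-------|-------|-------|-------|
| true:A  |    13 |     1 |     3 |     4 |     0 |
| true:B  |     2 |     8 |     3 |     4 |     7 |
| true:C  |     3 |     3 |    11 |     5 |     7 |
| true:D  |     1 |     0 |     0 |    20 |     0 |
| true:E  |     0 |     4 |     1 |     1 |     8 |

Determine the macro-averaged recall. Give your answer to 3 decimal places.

0.571

Per-class recall (TP/(TP+FN)):
  A: TP=13, FN=1+3+4+0=8 → 13/21 = 0.6190
  B: TP=8, FN=2+3+4+7=16 → 8/24 = 0.3333
  C: TP=11, FN=3+3+5+7=18 → 11/29 = 0.3793
  D: TP=20, FN=1+0+0+0=1 → 20/21 = 0.9524
  E: TP=8, FN=0+4+1+1=6 → 8/14 = 0.5714
Macro-recall = mean = (0.6190 + 0.3333 + 0.3793 + 0.9524 + 0.5714) / 5 = 0.571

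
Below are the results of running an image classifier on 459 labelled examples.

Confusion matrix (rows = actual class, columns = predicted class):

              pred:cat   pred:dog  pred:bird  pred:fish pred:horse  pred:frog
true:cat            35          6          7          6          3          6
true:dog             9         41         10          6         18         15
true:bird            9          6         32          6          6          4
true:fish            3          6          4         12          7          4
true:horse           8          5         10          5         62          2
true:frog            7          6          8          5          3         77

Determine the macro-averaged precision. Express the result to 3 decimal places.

Per-class precision (TP/(TP+FP)):
  cat: TP=35, FP=9+9+3+8+7=36 → 35/71 = 0.4930
  dog: TP=41, FP=6+6+6+5+6=29 → 41/70 = 0.5857
  bird: TP=32, FP=7+10+4+10+8=39 → 32/71 = 0.4507
  fish: TP=12, FP=6+6+6+5+5=28 → 12/40 = 0.3000
  horse: TP=62, FP=3+18+6+7+3=37 → 62/99 = 0.6263
  frog: TP=77, FP=6+15+4+4+2=31 → 77/108 = 0.7130
Macro-precision = mean = (0.4930 + 0.5857 + 0.4507 + 0.3000 + 0.6263 + 0.7130) / 6 = 0.528

0.528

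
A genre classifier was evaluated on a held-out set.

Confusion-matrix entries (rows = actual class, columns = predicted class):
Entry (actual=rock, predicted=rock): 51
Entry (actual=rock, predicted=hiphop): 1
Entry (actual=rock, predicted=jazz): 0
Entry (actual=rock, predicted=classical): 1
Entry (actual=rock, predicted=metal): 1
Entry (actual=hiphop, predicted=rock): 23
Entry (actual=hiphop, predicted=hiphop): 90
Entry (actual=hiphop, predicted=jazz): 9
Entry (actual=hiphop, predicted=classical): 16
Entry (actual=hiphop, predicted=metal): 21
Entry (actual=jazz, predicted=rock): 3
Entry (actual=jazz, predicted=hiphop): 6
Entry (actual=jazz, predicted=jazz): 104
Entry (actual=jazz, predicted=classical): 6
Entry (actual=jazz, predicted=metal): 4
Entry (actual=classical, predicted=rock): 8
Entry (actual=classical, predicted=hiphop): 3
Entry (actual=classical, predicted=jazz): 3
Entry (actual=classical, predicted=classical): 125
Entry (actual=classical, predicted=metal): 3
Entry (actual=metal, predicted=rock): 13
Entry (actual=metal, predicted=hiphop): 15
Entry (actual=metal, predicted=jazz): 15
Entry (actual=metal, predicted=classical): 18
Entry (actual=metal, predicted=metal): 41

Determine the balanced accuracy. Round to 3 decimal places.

0.728

Balanced accuracy = mean of per-class recall.
  rock: recall = 51/54 = 0.9444
  hiphop: recall = 90/159 = 0.5660
  jazz: recall = 104/123 = 0.8455
  classical: recall = 125/142 = 0.8803
  metal: recall = 41/102 = 0.4020
Mean = (0.9444 + 0.5660 + 0.8455 + 0.8803 + 0.4020) / 5 = 0.728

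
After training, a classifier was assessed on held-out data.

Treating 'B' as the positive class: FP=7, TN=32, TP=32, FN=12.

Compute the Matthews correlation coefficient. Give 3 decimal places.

MCC = (TP·TN − FP·FN) / √((TP+FP)(TP+FN)(TN+FP)(TN+FN))
Numerator = 32·32 − 7·12 = 940
Denominator = √(39·44·39·44) = √2944656 = 1716.0000
MCC = 940 / 1716.0000 = 0.548

0.548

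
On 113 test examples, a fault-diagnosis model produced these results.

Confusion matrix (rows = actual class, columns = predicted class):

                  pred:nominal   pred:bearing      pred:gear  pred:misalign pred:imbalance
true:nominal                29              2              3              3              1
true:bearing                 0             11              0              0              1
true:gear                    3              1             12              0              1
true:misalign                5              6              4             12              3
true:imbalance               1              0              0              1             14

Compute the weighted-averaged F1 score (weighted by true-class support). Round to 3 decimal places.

0.679

Per-class F1 score (2·TP/(2·TP+FP+FN)):
  nominal: TP=29, FP=0+3+5+1=9, FN=2+3+3+1=9 → 58/76 = 0.7632
  bearing: TP=11, FP=2+1+6+0=9, FN=0+0+0+1=1 → 22/32 = 0.6875
  gear: TP=12, FP=3+0+4+0=7, FN=3+1+0+1=5 → 24/36 = 0.6667
  misalign: TP=12, FP=3+0+0+1=4, FN=5+6+4+3=18 → 24/46 = 0.5217
  imbalance: TP=14, FP=1+1+1+3=6, FN=1+0+0+1=2 → 28/36 = 0.7778
Weighted-F1 score = Σ (supportᵢ/N)·F1 scoreᵢ with N=113: (38/113)·0.7632 + (12/113)·0.6875 + (17/113)·0.6667 + (30/113)·0.5217 + (16/113)·0.7778 = 0.679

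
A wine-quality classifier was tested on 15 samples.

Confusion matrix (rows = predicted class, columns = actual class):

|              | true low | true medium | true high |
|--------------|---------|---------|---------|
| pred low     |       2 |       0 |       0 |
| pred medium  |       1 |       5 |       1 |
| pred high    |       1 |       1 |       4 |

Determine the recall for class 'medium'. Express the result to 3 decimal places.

Take TP from the diagonal, FP from the rest of the 'medium' prediction marginal, FN from the rest of the 'medium' actual marginal.
recall = TP/(TP+FN).
medium: TP=5, FN=0+1=1 → 5/6 = 0.8333

0.833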